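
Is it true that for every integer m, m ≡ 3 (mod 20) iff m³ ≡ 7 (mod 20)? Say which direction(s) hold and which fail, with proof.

(→) Suppose m ≡ 3 (mod 20). Write m = 20j + 3. Then (20j + 3)³ = 8000j³ + 3600j² + 540j + 27 = 20(400j³ + 180j² + 27j + 1) + 7, so m³ ≡ 7 (mod 20).

(←) Conversely, suppose m³ ≡ 7 (mod 20). The only residue r in {0, …, 19} with r³ ≡ 7 (mod 20) is r = 3, so m ≡ 3 (mod 20).

Both directions hold; the statement is true.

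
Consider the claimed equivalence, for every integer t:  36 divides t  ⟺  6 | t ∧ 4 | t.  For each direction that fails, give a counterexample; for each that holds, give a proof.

(⇒) If 36 ∣ t, write t = 36q. Since 36 = 6·6, t = 6·(6q), so 6 ∣ t; and since 36 = 9·4, t = 4·(9q), so 4 ∣ t.

(⇐) This fails: take t = 12. Both 6 ∣ 12 and 4 ∣ 12, yet 12 is not a multiple of 36 (since 12 = 0·36 + 12), so 36 ∤ 12.

Not equivalent: only (⇒) holds.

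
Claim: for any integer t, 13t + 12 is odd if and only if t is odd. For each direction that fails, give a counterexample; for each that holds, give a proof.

The biconditional holds.

(←) Suppose t is odd; write t = 2j + 1. Then 13t + 12 = 13·(2j + 1) + 12 = 2·13j + 25, which is odd.

(→) Suppose 13t + 12 is odd. Since 13 is odd, 13t and t have the same parity, so 13t + 12 ≡ t + 12 (mod 2). As 12 is even, 13t + 12 is odd exactly when t is odd. Thus t is odd.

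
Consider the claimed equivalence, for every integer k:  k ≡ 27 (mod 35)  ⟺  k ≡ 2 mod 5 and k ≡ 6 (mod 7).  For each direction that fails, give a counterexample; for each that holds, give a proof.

(⇒) Suppose k ≡ 27 (mod 35); write k = 35j + 27. Since 5 ∣ 35, reducing mod 5 gives k ≡ 27 ≡ 2 (mod 5); since 7 ∣ 35, reducing mod 7 gives k ≡ 27 ≡ 6 (mod 7).

(⇐) Conversely, if k ≡ 2 (mod 5) and k ≡ 6 (mod 7), then by the Chinese remainder theorem k ≡ 27 (mod 35). This is exactly k ≡ 27 (mod 35).

Equivalent; both directions hold.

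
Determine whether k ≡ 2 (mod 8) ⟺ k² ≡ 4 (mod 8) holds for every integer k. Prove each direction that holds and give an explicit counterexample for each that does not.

Converse. This fails: take k = 6. Then 6² = 36 ≡ 4 (mod 8), yet 6 ≡ 6 (mod 8), not 2.

Forward direction. Suppose k ≡ 2 (mod 8). Write k = 8j + 2. Then (8j + 2)² = 64j² + 32j + 4 = 8(8j² + 4j) + 4, so k² ≡ 4 (mod 8).

Only the forward direction holds.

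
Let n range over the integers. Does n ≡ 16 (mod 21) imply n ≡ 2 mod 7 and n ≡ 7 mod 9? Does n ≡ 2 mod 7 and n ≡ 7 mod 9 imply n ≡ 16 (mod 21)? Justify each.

Not equivalent: only (⇐) holds.

(→) This fails: n = 58 gives 58 ≡ 16 (mod 21) but 58 ≡ 4 (mod 9), so the conjunction on the right does not hold.

(←) Conversely, if n ≡ 2 (mod 7) and n ≡ 7 (mod 9), then by the Chinese remainder theorem n ≡ 16 (mod 63). Since 16 ≡ 16 (mod 21) and 21 ∣ 63, we get n ≡ 16 (mod 21).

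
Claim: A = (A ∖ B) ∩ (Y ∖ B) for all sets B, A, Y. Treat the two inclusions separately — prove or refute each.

Forward inclusion. This inclusion fails. Take B = ∅, A = {1}, Y = ∅; then 1 ∈ A but 1 ∉ (A ∖ B) ∩ (Y ∖ B).

Reverse inclusion. Let x ∈ (A ∖ B) ∩ (Y ∖ B). Then x ∈ A ∩ Y and x ∉ B, from which x ∈ A.

Only the reverse inclusion holds.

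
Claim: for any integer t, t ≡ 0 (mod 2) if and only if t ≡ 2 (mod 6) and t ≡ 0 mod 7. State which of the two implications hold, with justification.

Not equivalent: only (⇐) holds.

(→) This fails: t = 0 gives 0 ≡ 0 (mod 2) but 0 ≡ 0 (mod 6), so the conjunction on the right does not hold.

(←) Conversely, if t ≡ 2 (mod 6) and t ≡ 0 (mod 7), then by the Chinese remainder theorem t ≡ 14 (mod 42). Since 14 ≡ 0 (mod 2) and 2 ∣ 42, we get t ≡ 0 (mod 2).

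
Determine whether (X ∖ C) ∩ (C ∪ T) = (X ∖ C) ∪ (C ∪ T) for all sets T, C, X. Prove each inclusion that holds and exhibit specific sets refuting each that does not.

Forward inclusion. Let x ∈ (X ∖ C) ∩ (C ∪ T). Then x ∈ T ∩ X and x ∉ C, from which x ∈ (X ∖ C) ∪ (C ∪ T).

Reverse inclusion. This inclusion fails. Take T = {1}, C = ∅, X = ∅; then 1 ∈ (X ∖ C) ∪ (C ∪ T) but 1 ∉ (X ∖ C) ∩ (C ∪ T).

Only the forward inclusion holds.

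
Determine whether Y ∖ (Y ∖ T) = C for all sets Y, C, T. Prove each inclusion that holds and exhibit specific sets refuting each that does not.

(⟹) This inclusion fails. Take Y = {1}, C = ∅, T = {1}; then 1 ∈ Y ∖ (Y ∖ T) but 1 ∉ C.

(⟸) This inclusion fails. Take Y = ∅, C = {1}, T = ∅; then 1 ∈ C but 1 ∉ Y ∖ (Y ∖ T).

Both inclusions fail.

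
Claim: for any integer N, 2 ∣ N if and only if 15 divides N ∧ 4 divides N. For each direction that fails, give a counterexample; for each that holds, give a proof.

Only the reverse direction holds.

(→) This fails: take N = 2. Certainly 2 ∣ 2, but 15 ∤ 2.

(←) Suppose 15 ∣ N and 4 ∣ N. Any common multiple of 15 and 4 is a multiple of their lcm; here gcd(15, 4) = 1, so lcm(15, 4) = 15·4 = 60, so 60 ∣ N. Since 2 ∣ 60, it follows that 2 ∣ N.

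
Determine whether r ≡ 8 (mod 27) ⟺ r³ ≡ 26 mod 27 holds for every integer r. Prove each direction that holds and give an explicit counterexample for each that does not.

(→) Suppose r ≡ 8 (mod 27). Write r = 27j + 8. Then (27j + 8)³ = 19683j³ + 17496j² + 5184j + 512 = 27(729j³ + 648j² + 192j + 18) + 26, so r³ ≡ 26 (mod 27).

(←) This fails: take r = 17. Then 17³ = 4913 ≡ 26 (mod 27), yet 17 ≡ 17 (mod 27), not 8.

Only the forward direction holds.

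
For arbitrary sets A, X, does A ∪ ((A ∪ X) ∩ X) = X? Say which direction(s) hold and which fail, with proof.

Only the reverse inclusion holds.

(⟹) This inclusion fails. Take A = {1}, X = ∅; then 1 ∈ A ∪ ((A ∪ X) ∩ X) but 1 ∉ X.

(⟸) Let x ∈ X. Then either x ∈ X and x ∉ A; or x ∈ A ∩ X. In each case x ∈ A ∪ ((A ∪ X) ∩ X), so X ⊆ A ∪ ((A ∪ X) ∩ X).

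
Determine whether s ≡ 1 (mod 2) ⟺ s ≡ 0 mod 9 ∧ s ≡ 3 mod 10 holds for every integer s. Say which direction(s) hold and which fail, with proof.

(→) This fails: s = 1 gives 1 ≡ 1 (mod 2) but 1 ≡ 1 (mod 9), so the conjunction on the right does not hold.

(←) Conversely, if s ≡ 0 (mod 9) and s ≡ 3 (mod 10), then by the Chinese remainder theorem s ≡ 63 (mod 90). Since 63 ≡ 1 (mod 2) and 2 ∣ 90, we get s ≡ 1 (mod 2).

The forward direction fails; the converse holds.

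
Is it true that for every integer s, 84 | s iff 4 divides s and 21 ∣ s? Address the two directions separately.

Forward direction. If 84 ∣ s, write s = 84q. Since 84 = 21·4, s = 4·(21q), so 4 ∣ s; and since 84 = 4·21, s = 21·(4q), so 21 ∣ s.

Converse. Suppose 4 ∣ s and 21 ∣ s. Any common multiple of 4 and 21 is a multiple of their lcm; here gcd(4, 21) = 1, so lcm(4, 21) = 4·21 = 84, so 84 ∣ s.

Equivalent; both directions hold.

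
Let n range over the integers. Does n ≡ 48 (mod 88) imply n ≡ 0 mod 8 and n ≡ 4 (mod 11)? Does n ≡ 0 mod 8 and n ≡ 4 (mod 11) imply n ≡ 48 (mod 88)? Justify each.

Both directions hold.

(→) Suppose n ≡ 48 (mod 88); write n = 88j + 48. Since 8 ∣ 88, reducing mod 8 gives n ≡ 48 ≡ 0 (mod 8); since 11 ∣ 88, reducing mod 11 gives n ≡ 48 ≡ 4 (mod 11).

(←) Conversely, if n ≡ 0 (mod 8) and n ≡ 4 (mod 11), then by the Chinese remainder theorem n ≡ 48 (mod 88). This is exactly n ≡ 48 (mod 88).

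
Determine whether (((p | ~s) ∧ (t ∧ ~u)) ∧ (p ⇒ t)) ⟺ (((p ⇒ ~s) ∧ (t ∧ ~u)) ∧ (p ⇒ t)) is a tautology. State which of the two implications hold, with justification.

(⟹) This fails. Under p = T, u = F, t = T, s = T, the left side is true but the right side is false.

(⟸) This fails. Under p = F, u = F, t = T, s = T, the left side is false but the right side is true.

Both directions fail.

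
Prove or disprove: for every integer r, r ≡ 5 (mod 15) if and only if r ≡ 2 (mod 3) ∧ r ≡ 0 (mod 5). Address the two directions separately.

Both directions hold.

(⟸) If r ≡ 2 (mod 3) and r ≡ 0 (mod 5), then by the Chinese remainder theorem r ≡ 5 (mod 15). This is exactly r ≡ 5 (mod 15).

(⟹) Suppose r ≡ 5 (mod 15); write r = 15j + 5. Since 3 ∣ 15, reducing mod 3 gives r ≡ 5 ≡ 2 (mod 3); since 5 ∣ 15, reducing mod 5 gives r ≡ 5 ≡ 0 (mod 5).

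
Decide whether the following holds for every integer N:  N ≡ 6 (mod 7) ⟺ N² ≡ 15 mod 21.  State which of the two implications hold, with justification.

Neither direction holds.

(⇒) This fails: take N = 13. Then 13 ≡ 6 (mod 7), but 13² = 169 ≡ 1 (mod 21), not 15.

(⇐) This fails: take N = 15. Then 15² = 225 ≡ 15 (mod 21), yet 15 ≡ 1 (mod 7), not 6.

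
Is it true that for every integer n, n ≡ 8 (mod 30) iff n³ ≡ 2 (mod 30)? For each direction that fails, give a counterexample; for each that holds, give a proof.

Both implications hold.

[⇒] Suppose n ≡ 8 (mod 30). Write n = 30j + 8. Then (30j + 8)³ = 27000j³ + 21600j² + 5760j + 512 = 30(900j³ + 720j² + 192j + 17) + 2, so n³ ≡ 2 (mod 30).

[⇐] Conversely, suppose n³ ≡ 2 (mod 30). The only residue r in {0, …, 29} with r³ ≡ 2 (mod 30) is r = 8, so n ≡ 8 (mod 30).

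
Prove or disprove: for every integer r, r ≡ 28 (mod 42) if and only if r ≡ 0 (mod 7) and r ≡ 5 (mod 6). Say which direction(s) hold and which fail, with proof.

Both directions fail.

(⇒) This fails: r = 28 gives 28 ≡ 28 (mod 42) but 28 ≡ 4 (mod 6), so the conjunction on the right does not hold.

(⇐) This fails: r = 35 satisfies both congruences on the right (35 ≡ 0 mod 7 and 35 ≡ 5 mod 6) yet 35 ≡ 35 (mod 42), not 28.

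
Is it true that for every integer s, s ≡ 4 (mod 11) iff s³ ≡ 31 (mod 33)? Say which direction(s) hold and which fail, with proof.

(⟹) This fails: take s = 15. Then 15 ≡ 4 (mod 11), but 15³ = 3375 ≡ 9 (mod 33), not 31.

(⟸) Conversely, the residues r modulo 33 with r³ ≡ 31 (mod 33) are exactly {4}, and each is ≡ 4 (mod 11).

The forward direction fails; the converse holds.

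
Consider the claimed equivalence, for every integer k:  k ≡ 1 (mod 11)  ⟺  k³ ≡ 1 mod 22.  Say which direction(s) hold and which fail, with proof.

Forward direction. This fails: take k = 12. Then 12 ≡ 1 (mod 11), but 12³ = 1728 ≡ 12 (mod 22), not 1.

Converse. The residues r modulo 22 with r³ ≡ 1 (mod 22) are exactly {1}, and each is ≡ 1 (mod 11).

Only the converse holds.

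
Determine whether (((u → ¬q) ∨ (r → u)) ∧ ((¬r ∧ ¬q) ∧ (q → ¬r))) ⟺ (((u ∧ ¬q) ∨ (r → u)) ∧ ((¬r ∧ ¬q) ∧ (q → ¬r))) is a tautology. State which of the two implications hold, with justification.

Both directions hold; the statement is true.

[⇒] Assume the antecedent. If r is true, the antecedent cannot hold. If r is false, the antecedent forces (r = F, u = F, q = F) or (r = F, u = T, q = F), and the consequent holds there. Either way the consequent holds.

[⇐] Assume the antecedent. If r is true, the antecedent cannot hold. If r is false, the antecedent forces (r = F, u = F, q = F) or (r = F, u = T, q = F), and the consequent holds there. Either way the consequent holds.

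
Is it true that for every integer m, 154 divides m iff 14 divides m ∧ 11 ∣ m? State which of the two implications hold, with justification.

Both implications hold.

[⇒] If 154 ∣ m, write m = 154q. Since 154 = 11·14, m = 14·(11q), so 14 ∣ m; and since 154 = 14·11, m = 11·(14q), so 11 ∣ m.

[⇐] Suppose 14 ∣ m and 11 ∣ m. Any common multiple of 14 and 11 is a multiple of their lcm; here gcd(14, 11) = 1, so lcm(14, 11) = 14·11 = 154, so 154 ∣ m.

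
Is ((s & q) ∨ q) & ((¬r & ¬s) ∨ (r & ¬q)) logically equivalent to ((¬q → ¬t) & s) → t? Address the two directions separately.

Not equivalent: only (⇒) holds.

(→) Assume the antecedent. If s is true, the antecedent cannot hold. If s is false, ((¬q → ¬t) & s) → t reduces to true regardless of the other variables. Either way ((¬q → ¬t) & s) → t holds.

(←) This fails. Under s = F, t = F, r = F, q = F, the left side is false but the right side is true.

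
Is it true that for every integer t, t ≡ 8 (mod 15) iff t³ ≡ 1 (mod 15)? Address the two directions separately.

(⇒) fails and (⇐) fails.

[⇒] This fails: take t = 8. Then 8 ≡ 8 (mod 15), but 8³ = 512 ≡ 2 (mod 15), not 1.

[⇐] This fails: take t = 1. Then 1³ = 1 ≡ 1 (mod 15), yet 1 ≡ 1 (mod 15), not 8.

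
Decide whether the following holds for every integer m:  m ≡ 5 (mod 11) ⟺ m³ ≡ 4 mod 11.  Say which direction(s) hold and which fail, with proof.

(→) Suppose m ≡ 5 (mod 11). Write m = 11j + 5. Then (11j + 5)³ = 1331j³ + 1815j² + 825j + 125 = 11(121j³ + 165j² + 75j + 11) + 4, so m³ ≡ 4 (mod 11).

(←) Conversely, suppose m³ ≡ 4 (mod 11). The only residue r in {0, …, 10} with r³ ≡ 4 (mod 11) is r = 5, so m ≡ 5 (mod 11).

Both implications hold.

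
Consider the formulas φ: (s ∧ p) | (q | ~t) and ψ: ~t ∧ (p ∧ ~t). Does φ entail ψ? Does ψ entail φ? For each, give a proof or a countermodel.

[⇒] This fails. Under p = F, s = F, q = F, t = F, the left side is true but the right side is false.

[⇐] Assume the antecedent. If s is true, the antecedent forces (p = T, s = T, q = F, t = F) or (p = T, s = T, q = T, t = F), and (s ∧ p) | (q | ~t) holds there. If s is false, the antecedent forces (p = T, s = F, q = F, t = F) or (p = T, s = F, q = T, t = F), and (s ∧ p) | (q | ~t) holds there. Either way (s ∧ p) | (q | ~t) holds.

The forward direction fails; the converse holds.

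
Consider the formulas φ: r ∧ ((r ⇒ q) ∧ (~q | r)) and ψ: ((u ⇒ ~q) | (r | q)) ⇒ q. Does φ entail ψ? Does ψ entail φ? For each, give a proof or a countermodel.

(⇒) holds; (⇐) fails.

(→) Assume the antecedent. If u is true, the antecedent forces (u = T, r = T, q = T), and ((u ⇒ ~q) | (r | q)) ⇒ q holds there. If u is false, the antecedent forces (u = F, r = T, q = T), and ((u ⇒ ~q) | (r | q)) ⇒ q holds there. Either way ((u ⇒ ~q) | (r | q)) ⇒ q holds.

(←) This fails. Under u = F, r = F, q = T, the left side is false but the right side is true.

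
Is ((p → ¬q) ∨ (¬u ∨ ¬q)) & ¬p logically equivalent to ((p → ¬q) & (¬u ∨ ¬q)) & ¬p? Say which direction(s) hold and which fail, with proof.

(→) This fails. Under q = T, p = F, u = T, the left side is true but the right side is false.

(←) Assume the antecedent. If q is true, the antecedent forces (q = T, p = F, u = F), and ((p → ¬q) ∨ (¬u ∨ ¬q)) & ¬p holds there. If q is false, the antecedent forces (q = F, p = F, u = F) or (q = F, p = F, u = T), and ((p → ¬q) ∨ (¬u ∨ ¬q)) & ¬p holds there. Either way ((p → ¬q) ∨ (¬u ∨ ¬q)) & ¬p holds.

Not equivalent: only (⇐) holds.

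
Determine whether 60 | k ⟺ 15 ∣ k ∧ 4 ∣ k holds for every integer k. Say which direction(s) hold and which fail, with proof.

[⇒] If 60 ∣ k, write k = 60q. Since 60 = 4·15, k = 15·(4q), so 15 ∣ k; and since 60 = 15·4, k = 4·(15q), so 4 ∣ k.

[⇐] Suppose 15 ∣ k and 4 ∣ k. Any common multiple of 15 and 4 is a multiple of their lcm; here gcd(15, 4) = 1, so lcm(15, 4) = 15·4 = 60, so 60 ∣ k.

Equivalent; both directions hold.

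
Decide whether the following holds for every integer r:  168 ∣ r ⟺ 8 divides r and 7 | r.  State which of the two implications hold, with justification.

Only the forward direction holds.

(⟹) If 168 ∣ r, write r = 168q. Since 168 = 21·8, r = 8·(21q), so 8 ∣ r; and since 168 = 24·7, r = 7·(24q), so 7 ∣ r.

(⟸) This fails: take r = 56. Both 8 ∣ 56 and 7 ∣ 56, yet 56 is not a multiple of 168 (since 56 = 0·168 + 56), so 168 ∤ 56.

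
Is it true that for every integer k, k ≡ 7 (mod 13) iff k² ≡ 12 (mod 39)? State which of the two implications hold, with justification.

Neither implication holds.

(→) This fails: take k = 7. Then 7 ≡ 7 (mod 13), but 7² = 49 ≡ 10 (mod 39), not 12.

(←) This fails: take k = 18. Then 18² = 324 ≡ 12 (mod 39), yet 18 ≡ 5 (mod 13), not 7.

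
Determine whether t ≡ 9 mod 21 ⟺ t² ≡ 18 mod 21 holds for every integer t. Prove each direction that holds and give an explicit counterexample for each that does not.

(⟹) Suppose t ≡ 9 mod 21. Write t = 21j + 9. Then (21j + 9)² = 441j² + 378j + 81 = 21(21j² + 18j + 3) + 18, so t² ≡ 18 (mod 21).

(⟸) This fails: take t = 12. Then 12² = 144 ≡ 18 (mod 21), yet 12 ≡ 12 (mod 21), not 9.

Not equivalent: only (⇒) holds.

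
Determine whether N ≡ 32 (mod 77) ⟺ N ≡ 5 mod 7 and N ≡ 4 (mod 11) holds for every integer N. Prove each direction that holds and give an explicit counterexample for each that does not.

Forward direction. This fails: N = 32 gives 32 ≡ 32 (mod 77) but 32 ≡ 4 (mod 7), so the conjunction on the right does not hold.

Converse. This fails: N = 26 satisfies both congruences on the right (26 ≡ 5 mod 7 and 26 ≡ 4 mod 11) yet 26 ≡ 26 (mod 77), not 32.

Neither implication holds.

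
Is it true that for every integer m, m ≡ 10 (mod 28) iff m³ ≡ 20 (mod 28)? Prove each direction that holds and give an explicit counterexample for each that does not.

Only the forward direction holds.

(⟹) Suppose m ≡ 10 (mod 28). Write m = 28j + 10. Then (28j + 10)³ = 21952j³ + 23520j² + 8400j + 1000 = 28(784j³ + 840j² + 300j + 35) + 20, so m³ ≡ 20 (mod 28).

(⟸) This fails: take m = 6. Then 6³ = 216 ≡ 20 (mod 28), yet 6 ≡ 6 (mod 28), not 10.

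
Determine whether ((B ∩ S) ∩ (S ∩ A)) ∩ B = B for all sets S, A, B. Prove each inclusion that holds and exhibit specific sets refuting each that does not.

(⊆) holds; (⊇) fails.

(⟹) Let x ∈ ((B ∩ S) ∩ (S ∩ A)) ∩ B. Then x ∈ S ∩ A ∩ B, from which x ∈ B.

(⟸) This inclusion fails. Take S = ∅, A = ∅, B = {1}; then 1 ∈ B but 1 ∉ ((B ∩ S) ∩ (S ∩ A)) ∩ B.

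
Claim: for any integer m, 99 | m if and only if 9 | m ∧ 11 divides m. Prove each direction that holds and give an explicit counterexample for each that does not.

Equivalent; both directions hold.

(→) If 99 ∣ m, write m = 99q. Since 99 = 11·9, m = 9·(11q), so 9 ∣ m; and since 99 = 9·11, m = 11·(9q), so 11 ∣ m.

(←) Suppose 9 ∣ m and 11 ∣ m. Any common multiple of 9 and 11 is a multiple of their lcm; here gcd(9, 11) = 1, so lcm(9, 11) = 9·11 = 99, so 99 ∣ m.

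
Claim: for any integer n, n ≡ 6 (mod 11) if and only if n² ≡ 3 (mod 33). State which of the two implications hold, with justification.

(→) This fails: take n = 17. Then 17 ≡ 6 (mod 11), but 17² = 289 ≡ 25 (mod 33), not 3.

(←) This fails: take n = 27. Then 27² = 729 ≡ 3 (mod 33), yet 27 ≡ 5 (mod 11), not 6.

Both directions fail.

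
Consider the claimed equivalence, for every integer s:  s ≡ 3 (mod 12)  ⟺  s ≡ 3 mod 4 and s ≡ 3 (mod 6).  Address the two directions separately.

[⇒] Suppose s ≡ 3 (mod 12); write s = 12j + 3. Since 4 ∣ 12, reducing mod 4 gives s ≡ 3 (mod 4); since 6 ∣ 12, reducing mod 6 gives s ≡ 3 (mod 6).

[⇐] Conversely, if s ≡ 3 (mod 4) and s ≡ 3 (mod 6), then by the Chinese remainder theorem s ≡ 3 (mod 12). This is exactly s ≡ 3 (mod 12).

The biconditional holds.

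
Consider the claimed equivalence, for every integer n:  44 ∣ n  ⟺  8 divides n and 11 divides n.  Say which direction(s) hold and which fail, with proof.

(⟹) This fails: take n = 44. Certainly 44 ∣ 44, but 8 ∤ 44.

(⟸) Suppose 8 ∣ n and 11 ∣ n. Any common multiple of 8 and 11 is a multiple of their lcm; here gcd(8, 11) = 1, so lcm(8, 11) = 8·11 = 88, so 88 ∣ n. Since 44 ∣ 88, it follows that 44 ∣ n.

Only the converse holds.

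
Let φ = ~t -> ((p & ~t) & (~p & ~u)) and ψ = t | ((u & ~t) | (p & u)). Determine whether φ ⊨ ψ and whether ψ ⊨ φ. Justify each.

(⟸) This fails. Under p = F, u = T, t = F, the left side is false but the right side is true.

(⟹) Assume the antecedent. If p is true, the antecedent forces (p = T, u = F, t = T) or (p = T, u = T, t = T), and t | ((u & ~t) | (p & u)) holds there. If p is false, the antecedent forces (p = F, u = F, t = T) or (p = F, u = T, t = T), and t | ((u & ~t) | (p & u)) holds there. Either way t | ((u & ~t) | (p & u)) holds.

Not equivalent: only (⇒) holds.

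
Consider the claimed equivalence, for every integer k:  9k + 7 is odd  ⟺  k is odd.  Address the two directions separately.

(⇒) This fails: k = 0 gives 9k + 7 = 7, which is odd, but 0 is even, not odd.

(⇐) This also fails: k = 7 is odd, but 9k + 7 = 70 is even, not odd.

Neither direction holds.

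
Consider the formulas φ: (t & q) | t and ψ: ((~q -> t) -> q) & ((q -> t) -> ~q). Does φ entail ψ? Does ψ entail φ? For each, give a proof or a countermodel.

Neither implication holds.

[⇒] This fails. Under q = F, t = T, the left side is true but the right side is false.

[⇐] This fails. Under q = F, t = F, the left side is false but the right side is true.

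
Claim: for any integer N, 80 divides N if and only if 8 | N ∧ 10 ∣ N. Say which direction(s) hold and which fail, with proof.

The forward direction holds; the converse fails.

[⇒] If 80 ∣ N, write N = 80q. Since 80 = 10·8, N = 8·(10q), so 8 ∣ N; and since 80 = 8·10, N = 10·(8q), so 10 ∣ N.

[⇐] This fails: take N = 40. Both 8 ∣ 40 and 10 ∣ 40, yet 40 is not a multiple of 80 (since 40 = 0·80 + 40), so 80 ∤ 40.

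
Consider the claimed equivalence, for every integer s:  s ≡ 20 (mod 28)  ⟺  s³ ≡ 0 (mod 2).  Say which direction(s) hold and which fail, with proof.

Converse. This fails: take s = 0. Then 0³ = 0 ≡ 0 (mod 2), yet 0 ≡ 0 (mod 28), not 20.

Forward direction. Suppose s ≡ 20 (mod 28). Then s³ ≡ 20³ = 8000 (mod 28), and since 2 ∣ 28, also s³ ≡ 0 (mod 2).

Only the forward direction holds.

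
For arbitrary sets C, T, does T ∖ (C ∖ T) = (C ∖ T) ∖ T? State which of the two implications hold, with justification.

(⟹) This inclusion fails. Take C = ∅, T = {1}; then 1 ∈ T ∖ (C ∖ T) but 1 ∉ (C ∖ T) ∖ T.

(⟸) This inclusion fails. Take C = {1}, T = ∅; then 1 ∈ (C ∖ T) ∖ T but 1 ∉ T ∖ (C ∖ T).

Both inclusions fail.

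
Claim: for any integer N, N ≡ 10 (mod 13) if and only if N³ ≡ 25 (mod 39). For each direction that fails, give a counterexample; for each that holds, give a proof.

Neither direction holds.

[⇒] This fails: take N = 23. Then 23 ≡ 10 (mod 13), but 23³ = 12167 ≡ 38 (mod 39), not 25.

[⇐] This fails: take N = 4. Then 4³ = 64 ≡ 25 (mod 39), yet 4 ≡ 4 (mod 13), not 10.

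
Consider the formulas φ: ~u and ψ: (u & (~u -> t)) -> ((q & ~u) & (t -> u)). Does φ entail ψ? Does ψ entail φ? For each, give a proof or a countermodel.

Forward direction. Assume the antecedent. If t is true, the antecedent forces (t = T, q = F, u = F) or (t = T, q = T, u = F), and the consequent holds there. If t is false, the antecedent forces (t = F, q = F, u = F) or (t = F, q = T, u = F), and the consequent holds there. Either way the consequent holds.

Converse. Assume the antecedent. If t is true, the antecedent forces (t = T, q = F, u = F) or (t = T, q = T, u = F), and ~u holds there. If t is false, the antecedent forces (t = F, q = F, u = F) or (t = F, q = T, u = F), and ~u holds there. Either way ~u holds.

The biconditional holds.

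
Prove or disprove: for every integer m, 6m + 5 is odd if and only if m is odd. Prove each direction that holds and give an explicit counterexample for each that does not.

(→) This fails: take m = 6. Then 6m + 5 = 41, which is odd, yet m = 6 is even, not odd.

(←) Suppose m is odd. Since 6 is even, 6m is even for every m, so 6m + 5 has the same parity as 5, which is odd. Hence 6m + 5 is odd.

Only the converse holds.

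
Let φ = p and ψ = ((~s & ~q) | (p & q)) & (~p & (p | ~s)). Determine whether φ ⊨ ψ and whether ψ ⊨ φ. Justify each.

(→) This fails. Under p = T, s = F, q = F, the left side is true but the right side is false.

(←) This fails. Under p = F, s = F, q = F, the left side is false but the right side is true.

Both directions fail.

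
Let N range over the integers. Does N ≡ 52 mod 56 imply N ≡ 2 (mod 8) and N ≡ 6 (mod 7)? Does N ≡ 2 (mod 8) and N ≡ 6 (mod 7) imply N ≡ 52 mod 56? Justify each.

(→) This fails: N = 52 gives 52 ≡ 52 (mod 56) but 52 ≡ 4 (mod 8), so the conjunction on the right does not hold.

(←) This fails: N = 34 satisfies both congruences on the right (34 ≡ 2 mod 8 and 34 ≡ 6 mod 7) yet 34 ≡ 34 (mod 56), not 52.

Neither implication holds.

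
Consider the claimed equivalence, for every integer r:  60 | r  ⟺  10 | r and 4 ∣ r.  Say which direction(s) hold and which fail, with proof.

Not equivalent: only (⇒) holds.

Forward direction. If 60 ∣ r, write r = 60q. Since 60 = 6·10, r = 10·(6q), so 10 ∣ r; and since 60 = 15·4, r = 4·(15q), so 4 ∣ r.

Converse. This fails: take r = 20. Both 10 ∣ 20 and 4 ∣ 20, yet 20 is not a multiple of 60 (since 20 = 0·60 + 20), so 60 ∤ 20.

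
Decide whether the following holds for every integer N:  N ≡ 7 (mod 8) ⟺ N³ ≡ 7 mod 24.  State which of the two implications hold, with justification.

(→) This fails: take N = 15. Then 15 ≡ 7 (mod 8), but 15³ = 3375 ≡ 15 (mod 24), not 7.

(←) Conversely, the residues r modulo 24 with r³ ≡ 7 (mod 24) are exactly {7}, and each is ≡ 7 (mod 8).

The forward direction fails; the converse holds.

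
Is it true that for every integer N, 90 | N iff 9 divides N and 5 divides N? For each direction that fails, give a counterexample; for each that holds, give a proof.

Only the forward implication holds.

(⟸) This fails: take N = 45. Both 9 ∣ 45 and 5 ∣ 45, yet 45 is not a multiple of 90 (since 45 = 0·90 + 45), so 90 ∤ 45.

(⟹) If 90 ∣ N, write N = 90q. Since 90 = 10·9, N = 9·(10q), so 9 ∣ N; and since 90 = 18·5, N = 5·(18q), so 5 ∣ N.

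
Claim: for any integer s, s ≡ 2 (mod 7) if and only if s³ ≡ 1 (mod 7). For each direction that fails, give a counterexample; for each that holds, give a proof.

Only the forward implication holds.

[⇐] This fails: take s = 1. Then 1³ = 1 ≡ 1 (mod 7), yet 1 ≡ 1 (mod 7), not 2.

[⇒] Suppose s ≡ 2 (mod 7). Write s = 7j + 2. Then (7j + 2)³ = 343j³ + 294j² + 84j + 8 = 7(49j³ + 42j² + 12j + 1) + 1, so s³ ≡ 1 (mod 7).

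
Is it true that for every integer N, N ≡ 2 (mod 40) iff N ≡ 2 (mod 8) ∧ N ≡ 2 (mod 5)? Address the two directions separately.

(⇒) Suppose N ≡ 2 (mod 40); write N = 40j + 2. Since 8 ∣ 40, reducing mod 8 gives N ≡ 2 (mod 8); since 5 ∣ 40, reducing mod 5 gives N ≡ 2 (mod 5).

(⇐) Conversely, if N ≡ 2 (mod 8) and N ≡ 2 (mod 5), then by the Chinese remainder theorem N ≡ 2 (mod 40). This is exactly N ≡ 2 (mod 40).

Both implications hold.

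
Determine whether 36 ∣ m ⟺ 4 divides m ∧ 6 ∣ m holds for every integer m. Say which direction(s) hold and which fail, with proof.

The forward direction holds; the converse fails.

[⇒] If 36 ∣ m, write m = 36q. Since 36 = 9·4, m = 4·(9q), so 4 ∣ m; and since 36 = 6·6, m = 6·(6q), so 6 ∣ m.

[⇐] This fails: take m = 12. Both 4 ∣ 12 and 6 ∣ 12, yet 12 is not a multiple of 36 (since 12 = 0·36 + 12), so 36 ∤ 12.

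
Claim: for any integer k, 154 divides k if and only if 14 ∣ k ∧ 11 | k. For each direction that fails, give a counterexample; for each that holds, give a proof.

Forward direction. If 154 ∣ k, write k = 154q. Since 154 = 11·14, k = 14·(11q), so 14 ∣ k; and since 154 = 14·11, k = 11·(14q), so 11 ∣ k.

Converse. Suppose 14 ∣ k and 11 ∣ k. Any common multiple of 14 and 11 is a multiple of their lcm; here gcd(14, 11) = 1, so lcm(14, 11) = 14·11 = 154, so 154 ∣ k.

Both directions hold; the statement is true.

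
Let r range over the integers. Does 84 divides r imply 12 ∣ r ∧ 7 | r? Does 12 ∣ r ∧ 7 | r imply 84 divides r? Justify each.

(→) If 84 ∣ r, write r = 84q. Since 84 = 7·12, r = 12·(7q), so 12 ∣ r; and since 84 = 12·7, r = 7·(12q), so 7 ∣ r.

(←) Suppose 12 ∣ r and 7 ∣ r. Any common multiple of 12 and 7 is a multiple of their lcm; here gcd(12, 7) = 1, so lcm(12, 7) = 12·7 = 84, so 84 ∣ r.

Both implications hold.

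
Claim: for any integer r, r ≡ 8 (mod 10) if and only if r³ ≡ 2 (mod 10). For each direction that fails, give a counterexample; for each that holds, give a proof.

Both implications hold.

(⟹) Suppose r ≡ 8 (mod 10). Write r = 10j + 8. Then (10j + 8)³ = 1000j³ + 2400j² + 1920j + 512 = 10(100j³ + 240j² + 192j + 51) + 2, so r³ ≡ 2 (mod 10).

(⟸) For the converse, argue contrapositively. If r ≢ 8 (mod 10), then r is congruent to one of 0, 1, 2, 3, 4, 5, 6, 7, 9 modulo 10, and these give r³ ≡ 0, 1, 8, 7, 4, 5, 6, 3, 9 respectively — never 2.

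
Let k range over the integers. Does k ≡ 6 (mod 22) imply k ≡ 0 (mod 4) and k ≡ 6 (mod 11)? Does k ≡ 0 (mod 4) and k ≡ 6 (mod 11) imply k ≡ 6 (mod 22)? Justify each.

[⇐] If k ≡ 0 (mod 4) and k ≡ 6 (mod 11), then by the Chinese remainder theorem k ≡ 28 (mod 44). Since 28 ≡ 6 (mod 22) and 22 ∣ 44, we get k ≡ 6 (mod 22).

[⇒] This fails: k = 6 gives 6 ≡ 6 (mod 22) but 6 ≡ 2 (mod 4), so the conjunction on the right does not hold.

Only the converse holds.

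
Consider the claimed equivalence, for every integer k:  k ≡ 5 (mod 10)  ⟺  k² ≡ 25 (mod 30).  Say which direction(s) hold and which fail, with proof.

[⇒] This fails: take k = 15. Then 15 ≡ 5 (mod 10), but 15² = 225 ≡ 15 (mod 30), not 25.

[⇐] Conversely, the residues r modulo 30 with r² ≡ 25 (mod 30) are exactly {5, 25}, and each is ≡ 5 (mod 10).

Only the converse holds.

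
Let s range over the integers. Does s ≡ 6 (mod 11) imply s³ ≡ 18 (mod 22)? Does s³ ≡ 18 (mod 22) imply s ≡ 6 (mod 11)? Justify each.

[⇒] This fails: take s = 17. Then 17 ≡ 6 (mod 11), but 17³ = 4913 ≡ 7 (mod 22), not 18.

[⇐] Conversely, the residues r modulo 22 with r³ ≡ 18 (mod 22) are exactly {6}, and each is ≡ 6 (mod 11).

Only the reverse direction holds.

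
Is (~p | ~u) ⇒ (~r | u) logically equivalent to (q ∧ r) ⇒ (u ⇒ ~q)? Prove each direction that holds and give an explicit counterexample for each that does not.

(⇒) fails and (⇐) fails.

Forward direction. This fails. Under p = F, r = T, q = T, u = T, the left side is true but the right side is false.

Converse. This fails. Under p = F, r = T, q = F, u = F, the left side is false but the right side is true.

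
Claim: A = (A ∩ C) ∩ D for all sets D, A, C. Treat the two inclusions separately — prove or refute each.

Reverse inclusion. Let x ∈ (A ∩ C) ∩ D. Then x ∈ D ∩ A ∩ C, from which x ∈ A.

Forward inclusion. This inclusion fails. Take D = ∅, A = {1}, C = ∅; then 1 ∈ A but 1 ∉ (A ∩ C) ∩ D.

(⊆) fails; (⊇) holds.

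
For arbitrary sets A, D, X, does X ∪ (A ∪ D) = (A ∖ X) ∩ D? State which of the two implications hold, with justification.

(⟹) This inclusion fails. Take A = {1}, D = ∅, X = ∅; then 1 ∈ X ∪ (A ∪ D) but 1 ∉ (A ∖ X) ∩ D.

(⟸) Let x ∈ (A ∖ X) ∩ D. Then x ∈ A ∩ D and x ∉ X, from which x ∈ X ∪ (A ∪ D).

The sets are not equal: only the reverse inclusion holds.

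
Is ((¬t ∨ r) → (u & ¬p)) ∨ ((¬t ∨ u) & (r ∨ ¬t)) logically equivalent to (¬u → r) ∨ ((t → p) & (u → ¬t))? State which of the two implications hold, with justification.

(⇒) This fails. Under u = F, r = F, t = T, p = F, the left side is true but the right side is false.

(⇐) This fails. Under u = F, r = T, t = T, p = F, the left side is false but the right side is true.

(⇒) fails and (⇐) fails.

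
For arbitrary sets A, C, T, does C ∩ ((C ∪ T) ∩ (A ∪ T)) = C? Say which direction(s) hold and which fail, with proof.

Only the forward inclusion holds.

(⊇) This inclusion fails. Take A = ∅, C = {1}, T = ∅; then 1 ∈ C but 1 ∉ C ∩ ((C ∪ T) ∩ (A ∪ T)).

(⊆) Let x ∈ C ∩ ((C ∪ T) ∩ (A ∪ T)). Then either x ∈ A ∩ C and x ∉ T; or x ∈ C ∩ T and x ∉ A; or x ∈ A ∩ C ∩ T. In each case x ∈ C, so C ∩ ((C ∪ T) ∩ (A ∪ T)) ⊆ C.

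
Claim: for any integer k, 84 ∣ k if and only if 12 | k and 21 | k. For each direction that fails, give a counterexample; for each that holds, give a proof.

Both implications hold.

(→) If 84 ∣ k, write k = 84q. Since 84 = 7·12, k = 12·(7q), so 12 ∣ k; and since 84 = 4·21, k = 21·(4q), so 21 ∣ k.

(←) Suppose 12 ∣ k and 21 ∣ k. Any common multiple of 12 and 21 is a multiple of their lcm; here lcm(12, 21) = 12·21/gcd(12, 21) = 252/3 = 84, so 84 ∣ k.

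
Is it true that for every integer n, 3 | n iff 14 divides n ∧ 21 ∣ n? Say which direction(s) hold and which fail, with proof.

(⟹) This fails: take n = 3. Certainly 3 ∣ 3, but 14 ∤ 3.

(⟸) Suppose 14 ∣ n and 21 ∣ n. Any common multiple of 14 and 21 is a multiple of their lcm; here lcm(14, 21) = 14·21/gcd(14, 21) = 294/7 = 42, so 42 ∣ n. Since 3 ∣ 42, it follows that 3 ∣ n.

Only the converse holds.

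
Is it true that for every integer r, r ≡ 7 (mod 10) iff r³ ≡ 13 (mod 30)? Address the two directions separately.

Only the reverse direction holds.

Converse. The residues r modulo 30 with r³ ≡ 13 (mod 30) are exactly {7}, and each is ≡ 7 (mod 10).

Forward direction. This fails: take r = 17. Then 17 ≡ 7 (mod 10), but 17³ = 4913 ≡ 23 (mod 30), not 13.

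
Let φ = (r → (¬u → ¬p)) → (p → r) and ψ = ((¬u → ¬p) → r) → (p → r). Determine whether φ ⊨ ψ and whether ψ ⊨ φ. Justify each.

Not equivalent: only (⇒) holds.

[⇒] Assume the antecedent. If r is true, ((¬u → ¬p) → r) → (p → r) reduces to true regardless of the other variables. If r is false, the antecedent forces (r = F, p = F, u = F) or (r = F, p = F, u = T), and ((¬u → ¬p) → r) → (p → r) holds there. Either way ((¬u → ¬p) → r) → (p → r) holds.

[⇐] This fails. Under r = F, p = T, u = T, the left side is false but the right side is true.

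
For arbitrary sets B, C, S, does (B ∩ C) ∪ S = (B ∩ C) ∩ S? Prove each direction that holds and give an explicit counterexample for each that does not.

(⊆) This inclusion fails. Take B = {1}, C = {1}, S = ∅; then 1 ∈ (B ∩ C) ∪ S but 1 ∉ (B ∩ C) ∩ S.

(⊇) Let x ∈ (B ∩ C) ∩ S. Then x ∈ B ∩ C ∩ S, from which x ∈ (B ∩ C) ∪ S.

Only the reverse inclusion holds.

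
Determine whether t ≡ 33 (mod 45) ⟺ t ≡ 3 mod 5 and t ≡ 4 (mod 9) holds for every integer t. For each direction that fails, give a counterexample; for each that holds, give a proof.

Neither implication holds.

(→) This fails: t = 33 gives 33 ≡ 33 (mod 45) but 33 ≡ 6 (mod 9), so the conjunction on the right does not hold.

(←) This fails: t = 13 satisfies both congruences on the right (13 ≡ 3 mod 5 and 13 ≡ 4 mod 9) yet 13 ≡ 13 (mod 45), not 33.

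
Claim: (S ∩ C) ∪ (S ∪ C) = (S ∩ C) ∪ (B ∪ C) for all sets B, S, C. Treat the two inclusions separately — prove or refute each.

(⊆) fails and (⊇) fails.

(⟹) This inclusion fails. Take B = ∅, S = {1}, C = ∅; then 1 ∈ (S ∩ C) ∪ (S ∪ C) but 1 ∉ (S ∩ C) ∪ (B ∪ C).

(⟸) This inclusion fails. Take B = {1}, S = ∅, C = ∅; then 1 ∈ (S ∩ C) ∪ (B ∪ C) but 1 ∉ (S ∩ C) ∪ (S ∪ C).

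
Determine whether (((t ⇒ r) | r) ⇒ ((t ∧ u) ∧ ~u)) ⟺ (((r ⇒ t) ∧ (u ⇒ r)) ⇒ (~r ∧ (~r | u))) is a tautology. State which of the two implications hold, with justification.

(⇒) holds; (⇐) fails.

(⟹) Assume the antecedent. If u is true, the antecedent forces (u = T, r = F, t = T), and the consequent holds there. If u is false, the antecedent forces (u = F, r = F, t = T), and the consequent holds there. Either way the consequent holds.

(⟸) This fails. Under u = F, r = F, t = F, the left side is false but the right side is true.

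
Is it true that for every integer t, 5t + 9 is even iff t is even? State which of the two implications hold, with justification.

Neither implication holds.

(⇒) This fails: t = 3 gives 5t + 9 = 24, which is even, but 3 is odd, not even.

(⇐) This also fails: t = 0 is even, but 5t + 9 = 9 is odd, not even.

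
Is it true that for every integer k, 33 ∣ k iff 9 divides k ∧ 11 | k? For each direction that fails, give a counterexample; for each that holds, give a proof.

Only the converse holds.

(⟸) Suppose 9 ∣ k and 11 ∣ k. Any common multiple of 9 and 11 is a multiple of their lcm; here gcd(9, 11) = 1, so lcm(9, 11) = 9·11 = 99, so 99 ∣ k. Since 33 ∣ 99, it follows that 33 ∣ k.

(⟹) This fails: take k = 33. Certainly 33 ∣ 33, but 9 ∤ 33.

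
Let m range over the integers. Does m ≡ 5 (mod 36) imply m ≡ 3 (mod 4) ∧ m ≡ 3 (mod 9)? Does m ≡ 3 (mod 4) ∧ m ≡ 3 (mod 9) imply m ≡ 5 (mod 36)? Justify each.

[⇒] This fails: m = 5 gives 5 ≡ 5 (mod 36) but 5 ≡ 1 (mod 4), so the conjunction on the right does not hold.

[⇐] This fails: m = 3 satisfies both congruences on the right (3 ≡ 3 mod 4 and 3 ≡ 3 mod 9) yet 3 ≡ 3 (mod 36), not 5.

Neither direction holds.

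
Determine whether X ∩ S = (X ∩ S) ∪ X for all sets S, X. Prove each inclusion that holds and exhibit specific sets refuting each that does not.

The sets are not equal: only the forward inclusion holds.

Reverse inclusion. This inclusion fails. Take S = ∅, X = {1}; then 1 ∈ (X ∩ S) ∪ X but 1 ∉ X ∩ S.

Forward inclusion. Let x ∈ X ∩ S. Then x ∈ S ∩ X, from which x ∈ (X ∩ S) ∪ X.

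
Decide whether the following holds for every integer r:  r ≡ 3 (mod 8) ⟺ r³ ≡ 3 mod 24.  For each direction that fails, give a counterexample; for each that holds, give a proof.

Only the converse holds.

(←) The residues r modulo 24 with r³ ≡ 3 (mod 24) are exactly {3}, and each is ≡ 3 (mod 8).

(→) This fails: take r = 11. Then 11 ≡ 3 (mod 8), but 11³ = 1331 ≡ 11 (mod 24), not 3.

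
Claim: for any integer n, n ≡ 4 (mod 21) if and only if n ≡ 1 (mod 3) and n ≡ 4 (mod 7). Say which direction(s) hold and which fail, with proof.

[⇐] If n ≡ 1 (mod 3) and n ≡ 4 (mod 7), then by the Chinese remainder theorem n ≡ 4 (mod 21). This is exactly n ≡ 4 (mod 21).

[⇒] Suppose n ≡ 4 (mod 21); write n = 21j + 4. Since 3 ∣ 21, reducing mod 3 gives n ≡ 4 ≡ 1 (mod 3); since 7 ∣ 21, reducing mod 7 gives n ≡ 4 (mod 7).

Both directions hold.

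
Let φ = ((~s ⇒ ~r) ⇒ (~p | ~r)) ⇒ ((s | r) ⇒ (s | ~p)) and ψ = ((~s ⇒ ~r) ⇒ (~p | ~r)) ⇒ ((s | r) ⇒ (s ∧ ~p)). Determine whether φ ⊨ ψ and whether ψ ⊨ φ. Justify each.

(→) This fails. Under r = T, p = F, s = F, the left side is true but the right side is false.

(←) Assume the antecedent. If r is true, the antecedent forces (r = T, p = F, s = T) or (r = T, p = T, s = T), and the consequent holds there. If r is false, the consequent reduces to true regardless of the other variables. Either way the consequent holds.

The forward direction fails; the converse holds.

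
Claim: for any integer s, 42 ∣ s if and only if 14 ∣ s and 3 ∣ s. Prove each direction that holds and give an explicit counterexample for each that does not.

Equivalent; both directions hold.

(⇒) If 42 ∣ s, write s = 42q. Since 42 = 3·14, s = 14·(3q), so 14 ∣ s; and since 42 = 14·3, s = 3·(14q), so 3 ∣ s.

(⇐) Suppose 14 ∣ s and 3 ∣ s. Any common multiple of 14 and 3 is a multiple of their lcm; here gcd(14, 3) = 1, so lcm(14, 3) = 14·3 = 42, so 42 ∣ s.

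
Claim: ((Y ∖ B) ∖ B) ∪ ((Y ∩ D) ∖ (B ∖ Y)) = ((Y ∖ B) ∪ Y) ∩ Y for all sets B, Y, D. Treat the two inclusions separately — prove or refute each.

The sets are not equal: only the forward inclusion holds.

(⟹) Let x ∈ ((Y ∖ B) ∖ B) ∪ ((Y ∩ D) ∖ (B ∖ Y)). Then either x ∈ Y and x ∉ B, D; or x ∈ Y ∩ D and x ∉ B; or x ∈ B ∩ Y ∩ D. In each case x ∈ ((Y ∖ B) ∪ Y) ∩ Y, so ((Y ∖ B) ∖ B) ∪ ((Y ∩ D) ∖ (B ∖ Y)) ⊆ ((Y ∖ B) ∪ Y) ∩ Y.

(⟸) This inclusion fails. Take B = {1}, Y = {1}, D = ∅; then 1 ∈ ((Y ∖ B) ∪ Y) ∩ Y but 1 ∉ ((Y ∖ B) ∖ B) ∪ ((Y ∩ D) ∖ (B ∖ Y)).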